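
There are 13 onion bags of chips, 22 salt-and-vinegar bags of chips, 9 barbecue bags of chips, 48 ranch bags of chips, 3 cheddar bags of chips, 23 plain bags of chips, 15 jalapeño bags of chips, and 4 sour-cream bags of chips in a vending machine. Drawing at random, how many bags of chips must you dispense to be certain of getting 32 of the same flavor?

121

In the worst case we take at most 31 of each flavor, but all 13 onion, all 22 salt-and-vinegar, all 9 barbecue, all 3 cheddar, all 23 plain, all 15 jalapeño, and all 4 sour-cream (fewer than 31), giving 13 + 22 + 9 + 31 + 3 + 23 + 15 + 4 = 120.
One more bag of chips then forces some flavor to 32, so 120 + 1 = 121.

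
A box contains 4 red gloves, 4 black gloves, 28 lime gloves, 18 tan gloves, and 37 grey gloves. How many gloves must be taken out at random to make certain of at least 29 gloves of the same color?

83

In the worst case we take at most 28 of each color, but all 4 red, all 4 black, and all 18 tan (fewer than 28), giving 4 + 4 + 28 + 18 + 28 = 82.
One more glove then forces some color to 29, so 82 + 1 = 83.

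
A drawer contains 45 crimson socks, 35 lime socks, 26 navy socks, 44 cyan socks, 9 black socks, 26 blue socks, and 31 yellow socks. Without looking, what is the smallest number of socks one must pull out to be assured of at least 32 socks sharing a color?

186

In the worst case we take at most 31 of each color, but all 26 navy, all 9 black, and all 26 blue (fewer than 31), giving 31 + 31 + 26 + 31 + 9 + 26 + 31 = 185.
One more sock then forces some color to 32, so 185 + 1 = 186.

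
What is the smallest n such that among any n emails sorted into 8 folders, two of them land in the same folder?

9

There are 8 folders acting as pigeonholes.
With 8 emails we could place one in each, avoiding any repeat.
One more forces some class to hold 2, so 8 + 1 = 9.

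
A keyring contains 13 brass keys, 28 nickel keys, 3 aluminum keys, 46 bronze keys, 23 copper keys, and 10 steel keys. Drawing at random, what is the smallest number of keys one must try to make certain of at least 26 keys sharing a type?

100

Treat the 6 types as pigeonholes.
In the worst case we take at most 25 of each type, but all 13 brass, all 3 aluminum, all 23 copper, and all 10 steel (fewer than 25), giving 13 + 25 + 3 + 25 + 23 + 10 = 99.
One more key then forces some type to 26, so 99 + 1 = 100.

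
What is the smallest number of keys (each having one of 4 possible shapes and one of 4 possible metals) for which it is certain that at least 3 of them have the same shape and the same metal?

33

There are 4 × 4 = 16 (shape, metal) combinations acting as pigeonholes.
With 16 × 2 = 32 keys we could place exactly 2 in each, with no (shape, metal) pair reaching 3.
One more forces some (shape, metal) pair to hold 3, so 32 + 1 = 33.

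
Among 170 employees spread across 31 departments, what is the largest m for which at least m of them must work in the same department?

6

The 170 employees fall into 31 departments.
If each of the 31 departments held at most 5, the total would be at most 31 × 5 = 155 < 170, a contradiction.
So at least one holds ⌈170/31⌉ = 6.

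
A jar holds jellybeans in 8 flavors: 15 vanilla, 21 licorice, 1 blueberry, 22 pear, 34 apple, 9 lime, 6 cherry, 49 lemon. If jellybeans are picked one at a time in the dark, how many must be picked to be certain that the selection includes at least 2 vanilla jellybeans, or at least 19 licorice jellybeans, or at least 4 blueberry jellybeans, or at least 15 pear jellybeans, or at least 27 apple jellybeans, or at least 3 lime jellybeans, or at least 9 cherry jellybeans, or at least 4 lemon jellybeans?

72

The worst case stops just short of every target: 1 vanilla, 18 licorice, all 1 blueberry, 14 pear, 26 apple, 2 lime, all 6 cherry, 3 lemon — 1 + 18 + 1 + 14 + 26 + 2 + 6 + 3 = 71 jellybeans.
One more jellybean must push some flavor to its target, so 71 + 1 = 72.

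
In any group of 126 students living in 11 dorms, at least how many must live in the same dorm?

12

If each of the 11 dorms held at most 11, the total would be at most 11 × 11 = 121 < 126, a contradiction.
So at least one holds ⌈126/11⌉ = 12.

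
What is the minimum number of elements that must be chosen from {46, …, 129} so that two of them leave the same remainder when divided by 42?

43

Group the integers by remainder mod 42; there are 42 residue classes, each nonempty in this range.
Choosing one from each class (42 integers) avoids any shared remainder.
One more choice must repeat a class, so two differ by a multiple of 42. Hence 42 + 1 = 43.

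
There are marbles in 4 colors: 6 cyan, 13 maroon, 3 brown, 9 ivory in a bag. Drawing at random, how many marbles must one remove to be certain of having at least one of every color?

The hardest color to obtain is brown: we could draw every other marble first — 31 − 3 = 28 marbles — without a single brown one.
The next draw must be brown, so 28 + 1 = 29.

29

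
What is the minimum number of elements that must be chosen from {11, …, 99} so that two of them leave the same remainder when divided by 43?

Use the pigeonhole principle on residue classes: group the integers by remainder mod 43; there are 43 residue classes, each nonempty in this range.
Choosing one from each class (43 integers) avoids any shared remainder.
One more choice must repeat a class, so two differ by a multiple of 43. Hence 43 + 1 = 44.

44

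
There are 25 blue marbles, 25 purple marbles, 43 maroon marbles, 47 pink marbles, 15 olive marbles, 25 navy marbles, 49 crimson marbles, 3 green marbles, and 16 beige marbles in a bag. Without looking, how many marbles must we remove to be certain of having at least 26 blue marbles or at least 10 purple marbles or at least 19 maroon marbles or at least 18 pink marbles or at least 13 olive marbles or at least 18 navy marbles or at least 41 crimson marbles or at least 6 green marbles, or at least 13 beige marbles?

154

Each of the 9 colors has its own threshold; avoid all of them simultaneously.
The worst case stops just short of every target: 25 blue, 9 purple, 18 maroon, 17 pink, 12 olive, 17 navy, 40 crimson, all 3 green, 12 beige — 25 + 9 + 18 + 17 + 12 + 17 + 40 + 3 + 12 = 153 marbles.
One more marble must push some color to its target, so 153 + 1 = 154.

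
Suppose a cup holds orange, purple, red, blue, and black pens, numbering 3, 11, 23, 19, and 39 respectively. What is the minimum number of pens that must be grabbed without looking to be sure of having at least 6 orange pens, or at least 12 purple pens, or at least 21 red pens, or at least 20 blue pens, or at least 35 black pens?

Each of the 5 ink colors has its own threshold; avoid all of them simultaneously.
The worst case stops just short of every target: all 3 orange, 11 purple, 20 red, 19 blue, 34 black — 3 + 11 + 20 + 19 + 34 = 87 pens.
One more pen must push some ink color to its target, so 87 + 1 = 88.

88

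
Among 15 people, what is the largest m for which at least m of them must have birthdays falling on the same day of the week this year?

The 15 people fall into 7 days of the week.
If each of the 7 days of the week held at most 2, the total would be at most 7 × 2 = 14 < 15, a contradiction.
So at least one holds ⌈15/7⌉ = 3.

3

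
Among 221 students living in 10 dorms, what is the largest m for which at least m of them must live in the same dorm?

23

If each of the 10 dorms held at most 22, the total would be at most 10 × 22 = 220 < 221, a contradiction.
So at least one holds ⌈221/10⌉ = 23.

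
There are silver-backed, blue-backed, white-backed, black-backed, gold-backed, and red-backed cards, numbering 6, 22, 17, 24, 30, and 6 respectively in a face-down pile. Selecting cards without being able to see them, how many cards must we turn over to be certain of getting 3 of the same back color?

13

The worst case takes 2 cards of each back color without reaching 3 of any: 6 × 2 = 12.
The next card must bring some back color to 3, so 12 + 1 = 13.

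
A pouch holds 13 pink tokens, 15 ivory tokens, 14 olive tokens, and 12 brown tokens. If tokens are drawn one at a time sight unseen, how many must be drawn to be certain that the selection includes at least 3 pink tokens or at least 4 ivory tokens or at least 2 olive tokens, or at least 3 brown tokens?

9

The worst case stops just short of every target: 2 pink, 3 ivory, 1 olive, 2 brown — 2 + 3 + 1 + 2 = 8 tokens.
One more token must push some color to its target, so 8 + 1 = 9.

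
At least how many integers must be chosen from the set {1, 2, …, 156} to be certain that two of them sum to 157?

Partition {1, …, 156} into 78 pairs: {1,156}, {2,155}, …, {78,79}.
Choosing 78 integers — say the integers 1 through 78 — takes one from each pair and avoids the property.
Choosing 79 forces two into the same pair by pigeonhole, and those sum to 157. So 79.

79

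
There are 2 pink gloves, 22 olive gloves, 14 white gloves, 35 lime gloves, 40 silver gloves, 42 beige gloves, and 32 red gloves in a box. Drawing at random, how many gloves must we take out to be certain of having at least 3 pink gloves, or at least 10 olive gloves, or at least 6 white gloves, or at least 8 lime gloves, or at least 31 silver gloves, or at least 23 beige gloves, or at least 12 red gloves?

The worst case stops just short of every target: 2 pink, 9 olive, 5 white, 7 lime, 30 silver, 22 beige, 11 red — 2 + 9 + 5 + 7 + 30 + 22 + 11 = 86 gloves.
One more glove must push some color to its target, so 86 + 1 = 87.

87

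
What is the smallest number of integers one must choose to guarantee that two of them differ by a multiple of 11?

Two integers differ by a multiple of 11 exactly when they share a remainder mod 11.
There are 11 residue classes mod 11, so 11 integers can all lie in distinct classes.
One more integer must repeat a residue, giving a difference divisible by 11. So n = 11 + 1 = 12.

12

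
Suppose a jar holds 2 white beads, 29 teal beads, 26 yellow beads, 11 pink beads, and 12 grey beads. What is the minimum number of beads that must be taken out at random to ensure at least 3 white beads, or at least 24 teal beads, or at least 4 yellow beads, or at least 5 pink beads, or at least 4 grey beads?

The worst case stops just short of every target: 2 white, 23 teal, 3 yellow, 4 pink, 3 grey — 2 + 23 + 3 + 4 + 3 = 35 beads.
One more bead must push some color to its target, so 35 + 1 = 36.

36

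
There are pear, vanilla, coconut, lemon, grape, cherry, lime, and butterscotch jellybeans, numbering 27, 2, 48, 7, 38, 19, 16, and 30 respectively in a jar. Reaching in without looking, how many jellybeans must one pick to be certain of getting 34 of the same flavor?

Treat the 8 flavors as pigeonholes.
In the worst case we take at most 33 of each flavor, but all 27 pear, all 2 vanilla, all 7 lemon, all 19 cherry, all 16 lime, and all 30 butterscotch (fewer than 33), giving 27 + 2 + 33 + 7 + 33 + 19 + 16 + 30 = 167.
One more jellybean then forces some flavor to 34, so 167 + 1 = 168.

168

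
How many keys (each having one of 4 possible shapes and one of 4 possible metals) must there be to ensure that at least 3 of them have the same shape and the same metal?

There are 4 × 4 = 16 (shape, metal) combinations acting as pigeonholes.
With 16 × 2 = 32 keys we could place exactly 2 in each, with no (shape, metal) pair reaching 3.
One more forces some (shape, metal) pair to hold 3, so 32 + 1 = 33.

33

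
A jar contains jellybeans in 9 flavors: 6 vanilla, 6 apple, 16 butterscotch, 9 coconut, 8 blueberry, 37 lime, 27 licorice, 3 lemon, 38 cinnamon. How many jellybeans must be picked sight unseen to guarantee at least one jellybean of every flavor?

148

The hardest flavor to obtain is lemon: we could draw every other jellybean first — 150 − 3 = 147 jellybeans — without a single lemon one.
The next draw must be lemon, so 147 + 1 = 148.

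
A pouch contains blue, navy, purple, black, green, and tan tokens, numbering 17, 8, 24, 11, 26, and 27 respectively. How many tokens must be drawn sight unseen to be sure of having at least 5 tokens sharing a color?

25

Treat the 6 colors as pigeonholes.
The worst case takes 4 tokens of each color without reaching 5 of any: 6 × 4 = 24.
The next token must bring some color to 5, so 24 + 1 = 25.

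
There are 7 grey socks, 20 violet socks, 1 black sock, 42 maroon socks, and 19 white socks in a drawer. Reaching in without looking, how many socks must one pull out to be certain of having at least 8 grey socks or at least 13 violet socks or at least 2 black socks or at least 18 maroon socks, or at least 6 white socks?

43

Each of the 5 colors has its own threshold; avoid all of them simultaneously.
The worst case stops just short of every target: 7 grey, 12 violet, 1 black, 17 maroon, 5 white — 7 + 12 + 1 + 17 + 5 = 42 socks.
One more sock must push some color to its target, so 42 + 1 = 43.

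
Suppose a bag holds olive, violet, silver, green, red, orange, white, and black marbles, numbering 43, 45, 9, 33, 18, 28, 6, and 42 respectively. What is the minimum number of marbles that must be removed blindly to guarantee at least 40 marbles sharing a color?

In the worst case we take at most 39 of each color, but all 9 silver, all 33 green, all 18 red, all 28 orange, and all 6 white (fewer than 39), giving 39 + 39 + 9 + 33 + 18 + 28 + 6 + 39 = 211.
One more marble then forces some color to 40, so 211 + 1 = 212.

212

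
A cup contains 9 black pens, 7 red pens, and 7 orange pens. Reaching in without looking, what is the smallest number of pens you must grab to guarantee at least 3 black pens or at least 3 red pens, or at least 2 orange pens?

Each of the 3 ink colors has its own threshold; avoid all of them simultaneously.
The worst case stops just short of every target: 2 black, 2 red, 1 orange — 2 + 2 + 1 = 5 pens.
One more pen must push some ink color to its target, so 5 + 1 = 6.

6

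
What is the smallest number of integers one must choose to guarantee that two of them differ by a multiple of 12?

13

Two integers differ by a multiple of 12 exactly when they share a remainder mod 12.
There are 12 residue classes mod 12, so 12 integers can all lie in distinct classes.
One more integer must repeat a residue, giving a difference divisible by 12. So n = 12 + 1 = 13.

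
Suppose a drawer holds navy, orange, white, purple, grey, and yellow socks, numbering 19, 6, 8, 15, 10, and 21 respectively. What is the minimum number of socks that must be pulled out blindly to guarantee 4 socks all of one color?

The worst case takes 3 socks of each color without reaching 4 of any: 6 × 3 = 18.
The next sock must bring some color to 4, so 18 + 1 = 19.

19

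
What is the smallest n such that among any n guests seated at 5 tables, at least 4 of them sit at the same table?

There are 5 tables acting as pigeonholes.
With 5 × 3 = 15 guests we could place exactly 3 in each, with no class reaching 4.
One more forces some class to hold 4, so 15 + 1 = 16.

16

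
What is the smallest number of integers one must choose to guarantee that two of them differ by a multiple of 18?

Two integers differ by a multiple of 18 exactly when they share a remainder mod 18.
There are 18 residue classes mod 18, so 18 integers can all lie in distinct classes.
One more integer must repeat a residue, giving a difference divisible by 18. So n = 18 + 1 = 19.

19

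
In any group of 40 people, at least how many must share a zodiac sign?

4

There are 12 zodiac signs, which serve as the pigeonholes.
If each of the 12 zodiac signs held at most 3, the total would be at most 12 × 3 = 36 < 40, a contradiction.
So at least one holds ⌈40/12⌉ = 4.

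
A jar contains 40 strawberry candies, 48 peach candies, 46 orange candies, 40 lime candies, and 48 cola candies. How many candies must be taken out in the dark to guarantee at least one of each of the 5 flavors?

183

The hardest flavor to obtain is strawberry: we could draw every other candy first — 222 − 40 = 182 candies — without a single strawberry one.
The next draw must be strawberry, so 182 + 1 = 183.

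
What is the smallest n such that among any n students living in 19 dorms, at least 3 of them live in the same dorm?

39

There are 19 dorms acting as pigeonholes.
With 19 × 2 = 38 students we could place exactly 2 in each, with no class reaching 3.
One more forces some class to hold 3, so 38 + 1 = 39.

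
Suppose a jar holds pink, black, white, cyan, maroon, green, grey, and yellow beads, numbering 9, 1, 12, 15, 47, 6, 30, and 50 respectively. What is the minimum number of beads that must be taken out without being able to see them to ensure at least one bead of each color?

170

The hardest color to obtain is black: we could draw every other bead first — 170 − 1 = 169 beads — without a single black one.
The next draw must be black, so 169 + 1 = 170.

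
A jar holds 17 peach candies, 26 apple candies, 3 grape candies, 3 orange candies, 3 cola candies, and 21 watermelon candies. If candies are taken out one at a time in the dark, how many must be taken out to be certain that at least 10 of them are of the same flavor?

37

Treat the 6 flavors as pigeonholes.
In the worst case we take at most 9 of each flavor, but all 3 grape, all 3 orange, and all 3 cola (fewer than 9), giving 9 + 9 + 3 + 3 + 3 + 9 = 36.
One more candy then forces some flavor to 10, so 36 + 1 = 37.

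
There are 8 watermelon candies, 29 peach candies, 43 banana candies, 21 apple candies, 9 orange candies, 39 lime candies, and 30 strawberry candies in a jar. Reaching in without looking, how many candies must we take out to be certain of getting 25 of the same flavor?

135

Treat the 7 flavors as pigeonholes.
In the worst case we take at most 24 of each flavor, but all 8 watermelon, all 21 apple, and all 9 orange (fewer than 24), giving 8 + 24 + 24 + 21 + 9 + 24 + 24 = 134.
One more candy then forces some flavor to 25, so 134 + 1 = 135.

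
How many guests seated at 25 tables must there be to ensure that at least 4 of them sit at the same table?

76

There are 25 tables acting as pigeonholes.
With 25 × 3 = 75 guests we could place exactly 3 in each, with no class reaching 4.
One more forces some class to hold 4, so 75 + 1 = 76.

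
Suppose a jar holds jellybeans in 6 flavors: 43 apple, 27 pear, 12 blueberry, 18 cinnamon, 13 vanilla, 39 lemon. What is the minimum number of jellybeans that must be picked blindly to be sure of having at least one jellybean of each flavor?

The hardest flavor to obtain is blueberry: we could draw every other jellybean first — 152 − 12 = 140 jellybeans — without a single blueberry one.
The next draw must be blueberry, so 140 + 1 = 141.

141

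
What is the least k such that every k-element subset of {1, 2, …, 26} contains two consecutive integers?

14

Partition {1, …, 26} into 13 pairs: {1,2}, {3,4}, …, {25,26}.
Choosing 13 integers — say the 13 even numbers 2, 4, …, 26 — takes one from each pair and avoids the property.
Choosing 14 forces two into the same pair by pigeonhole, and those are consecutive. So 14.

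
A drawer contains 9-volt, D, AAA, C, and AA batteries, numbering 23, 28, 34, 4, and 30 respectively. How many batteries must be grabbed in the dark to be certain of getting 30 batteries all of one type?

114

Treat the 5 types as pigeonholes.
In the worst case we take at most 29 of each type, but all 23 9-volt, all 28 D, and all 4 C (fewer than 29), giving 23 + 28 + 29 + 4 + 29 = 113.
One more battery then forces some type to 30, so 113 + 1 = 114.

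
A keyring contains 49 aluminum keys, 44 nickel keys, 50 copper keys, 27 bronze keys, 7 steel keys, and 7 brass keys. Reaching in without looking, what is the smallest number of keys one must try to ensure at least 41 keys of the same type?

162

Treat the 6 types as pigeonholes.
In the worst case we take at most 40 of each type, but all 27 bronze, all 7 steel, and all 7 brass (fewer than 40), giving 40 + 40 + 40 + 27 + 7 + 7 = 161.
One more key then forces some type to 41, so 161 + 1 = 162.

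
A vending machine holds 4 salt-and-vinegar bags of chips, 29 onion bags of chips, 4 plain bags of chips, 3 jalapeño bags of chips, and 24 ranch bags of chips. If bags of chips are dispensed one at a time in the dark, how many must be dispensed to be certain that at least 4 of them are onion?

The worst case draws every non-onion bag of chips first: 4 + 4 + 3 + 24 = 35.
The next 4 draws are then forced to be onion, giving 35 + 4 = 39.

39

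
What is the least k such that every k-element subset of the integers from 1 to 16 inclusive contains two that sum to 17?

Partition {1, …, 16} into 8 pairs: {1,16}, {2,15}, …, {8,9}.
Choosing 8 integers — say the integers 1 through 8 — takes one from each pair and avoids the property.
Choosing 9 forces two into the same pair by pigeonhole, and those sum to 17. So 9.

9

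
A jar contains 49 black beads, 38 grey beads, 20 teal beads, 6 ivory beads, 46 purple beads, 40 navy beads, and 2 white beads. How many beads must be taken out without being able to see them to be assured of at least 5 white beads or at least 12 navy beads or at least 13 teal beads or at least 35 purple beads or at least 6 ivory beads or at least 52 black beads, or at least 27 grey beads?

The worst case stops just short of every target: all 49 black, 26 grey, 12 teal, 5 ivory, 34 purple, 11 navy, all 2 white — 49 + 26 + 12 + 5 + 34 + 11 + 2 = 139 beads.
One more bead must push some color to its target, so 139 + 1 = 140.

140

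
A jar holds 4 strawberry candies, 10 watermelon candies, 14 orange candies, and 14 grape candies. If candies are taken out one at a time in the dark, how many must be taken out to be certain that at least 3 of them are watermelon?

35

The worst case draws every non-watermelon candy first: 4 + 14 + 14 = 32.
The next 3 draws are then forced to be watermelon, giving 32 + 3 = 35.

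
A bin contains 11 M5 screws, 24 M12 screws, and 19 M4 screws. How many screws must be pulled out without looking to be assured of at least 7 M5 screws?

To avoid M5 screws as long as possible, exhaust the other 2 sizes first.
The worst case draws every non-M5 screw first: 24 + 19 = 43.
The next 7 draws are then forced to be M5, giving 43 + 7 = 50.

50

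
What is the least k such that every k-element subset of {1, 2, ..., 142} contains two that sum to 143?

Partition {1, …, 142} into 71 pairs: {1,142}, {2,141}, …, {71,72}.
Choosing 71 integers — say the integers 1 through 71 — takes one from each pair and avoids the property.
Choosing 72 forces two into the same pair by pigeonhole, and those sum to 143. So 72.

72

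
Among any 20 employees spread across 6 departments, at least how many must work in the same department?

The 20 employees fall into 6 departments.
If each of the 6 departments held at most 3, the total would be at most 6 × 3 = 18 < 20, a contradiction.
So at least one holds ⌈20/6⌉ = 4.

4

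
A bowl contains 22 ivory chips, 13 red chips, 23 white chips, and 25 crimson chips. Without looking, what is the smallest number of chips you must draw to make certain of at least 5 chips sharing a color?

Treat the 4 colors as pigeonholes.
The worst case takes 4 chips of each color without reaching 5 of any: 4 × 4 = 16.
The next chip must bring some color to 5, so 16 + 1 = 17.

17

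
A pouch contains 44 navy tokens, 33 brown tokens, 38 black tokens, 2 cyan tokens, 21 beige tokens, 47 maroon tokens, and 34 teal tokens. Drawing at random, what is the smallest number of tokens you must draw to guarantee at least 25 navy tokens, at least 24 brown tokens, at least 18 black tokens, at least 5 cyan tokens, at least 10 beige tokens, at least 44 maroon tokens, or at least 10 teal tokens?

128

Each of the 7 colors has its own threshold; avoid all of them simultaneously.
The worst case stops just short of every target: 24 navy, 23 brown, 17 black, all 2 cyan, 9 beige, 43 maroon, 9 teal — 24 + 23 + 17 + 2 + 9 + 43 + 9 = 127 tokens.
One more token must push some color to its target, so 127 + 1 = 128.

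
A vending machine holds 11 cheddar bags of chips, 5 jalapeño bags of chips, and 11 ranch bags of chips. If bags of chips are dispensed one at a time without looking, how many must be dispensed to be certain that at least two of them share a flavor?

4

Treat the 3 flavors as pigeonholes.
The worst case takes 1 bag of chips of each flavor without reaching 2 of any: 3 × 1 = 3.
The next bag of chips must bring some flavor to 2, so 3 + 1 = 4.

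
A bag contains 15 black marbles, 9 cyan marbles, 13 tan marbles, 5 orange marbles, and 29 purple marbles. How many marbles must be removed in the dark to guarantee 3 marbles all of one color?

11

Treat the 5 colors as pigeonholes.
The worst case takes 2 marbles of each color without reaching 3 of any: 5 × 2 = 10.
The next marble must bring some color to 3, so 10 + 1 = 11.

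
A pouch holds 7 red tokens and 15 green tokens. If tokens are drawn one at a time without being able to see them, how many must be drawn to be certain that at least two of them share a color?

The worst case takes 1 token of each color without reaching 2 of any: 2 × 1 = 2.
The next token must bring some color to 2, so 2 + 1 = 3.

3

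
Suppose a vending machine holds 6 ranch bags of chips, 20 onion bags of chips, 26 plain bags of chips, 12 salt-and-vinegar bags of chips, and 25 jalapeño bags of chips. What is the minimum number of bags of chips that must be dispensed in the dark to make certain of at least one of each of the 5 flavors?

The hardest flavor to obtain is ranch: we could draw every other bag of chips first — 89 − 6 = 83 bags of chips — without a single ranch one.
The next draw must be ranch, so 83 + 1 = 84.

84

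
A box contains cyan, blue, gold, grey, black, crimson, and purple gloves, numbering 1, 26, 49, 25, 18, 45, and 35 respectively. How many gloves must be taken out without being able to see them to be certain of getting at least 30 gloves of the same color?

158

Treat the 7 colors as pigeonholes.
In the worst case we take at most 29 of each color, but all 1 cyan, all 26 blue, all 25 grey, and all 18 black (fewer than 29), giving 1 + 26 + 29 + 25 + 18 + 29 + 29 = 157.
One more glove then forces some color to 30, so 157 + 1 = 158.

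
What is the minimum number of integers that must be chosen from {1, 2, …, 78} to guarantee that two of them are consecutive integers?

40

Partition {1, …, 78} into 39 pairs: {1,2}, {3,4}, …, {77,78}.
Choosing 39 integers — say the 39 even numbers 2, 4, …, 78 — takes one from each pair and avoids the property.
Choosing 40 forces two into the same pair by pigeonhole, and those are consecutive. So 40.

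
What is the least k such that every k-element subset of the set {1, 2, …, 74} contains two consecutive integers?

38

Partition {1, …, 74} into 37 pairs: {1,2}, {3,4}, …, {73,74}.
Choosing 37 integers — say the 37 even numbers 2, 4, …, 74 — takes one from each pair and avoids the property.
Choosing 38 forces two into the same pair by pigeonhole, and those are consecutive. So 38.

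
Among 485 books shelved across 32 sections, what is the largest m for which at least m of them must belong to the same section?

16

The 485 books fall into 32 sections.
If each of the 32 sections held at most 15, the total would be at most 32 × 15 = 480 < 485, a contradiction.
So at least one holds ⌈485/32⌉ = 16.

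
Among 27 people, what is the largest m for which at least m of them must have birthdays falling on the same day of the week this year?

4

The 27 people fall into 7 days of the week.
If each of the 7 days of the week held at most 3, the total would be at most 7 × 3 = 21 < 27, a contradiction.
So at least one holds ⌈27/7⌉ = 4.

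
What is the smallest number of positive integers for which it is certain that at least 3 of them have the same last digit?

There are 10 possible last digits acting as pigeonholes.
With 10 × 2 = 20 positive integers we could place exactly 2 in each, with no class reaching 3.
One more forces some class to hold 3, so 20 + 1 = 21.

21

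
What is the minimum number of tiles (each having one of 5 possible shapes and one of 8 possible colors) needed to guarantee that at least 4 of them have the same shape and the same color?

121

There are 5 × 8 = 40 (shape, color) combinations acting as pigeonholes.
With 40 × 3 = 120 tiles we could place exactly 3 in each, with no (shape, color) pair reaching 4.
One more forces some (shape, color) pair to hold 4, so 120 + 1 = 121.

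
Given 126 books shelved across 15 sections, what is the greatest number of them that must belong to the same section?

9

If each of the 15 sections held at most 8, the total would be at most 15 × 8 = 120 < 126, a contradiction.
So at least one holds ⌈126/15⌉ = 9.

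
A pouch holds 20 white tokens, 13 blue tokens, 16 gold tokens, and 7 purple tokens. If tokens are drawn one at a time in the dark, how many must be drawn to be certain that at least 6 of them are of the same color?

21

The worst case takes 5 tokens of each color without reaching 6 of any: 4 × 5 = 20.
The next token must bring some color to 6, so 20 + 1 = 21.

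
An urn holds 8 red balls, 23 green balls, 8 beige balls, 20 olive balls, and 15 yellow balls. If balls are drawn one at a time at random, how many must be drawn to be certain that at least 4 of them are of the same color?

The worst case takes 3 balls of each color without reaching 4 of any: 5 × 3 = 15.
The next ball must bring some color to 4, so 15 + 1 = 16.

16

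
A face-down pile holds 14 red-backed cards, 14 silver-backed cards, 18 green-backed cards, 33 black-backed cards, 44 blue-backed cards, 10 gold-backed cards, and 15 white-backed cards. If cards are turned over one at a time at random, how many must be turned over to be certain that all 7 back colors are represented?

139

The hardest back color to obtain is gold-backed: we could draw every other card first — 148 − 10 = 138 cards — without a single gold-backed one.
The next draw must be gold-backed, so 138 + 1 = 139.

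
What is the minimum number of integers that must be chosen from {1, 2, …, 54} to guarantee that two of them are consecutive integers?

Partition {1, …, 54} into 27 pairs: {1,2}, {3,4}, …, {53,54}.
Choosing 27 integers — say the 27 even numbers 2, 4, …, 54 — takes one from each pair and avoids the property.
Choosing 28 forces two into the same pair by pigeonhole, and those are consecutive. So 28.

28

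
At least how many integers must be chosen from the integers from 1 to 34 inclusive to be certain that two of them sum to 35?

18

Partition {1, …, 34} into 17 pairs: {1,34}, {2,33}, …, {17,18}.
Choosing 17 integers — say the integers 1 through 17 — takes one from each pair and avoids the property.
Choosing 18 forces two into the same pair by pigeonhole, and those sum to 35. So 18.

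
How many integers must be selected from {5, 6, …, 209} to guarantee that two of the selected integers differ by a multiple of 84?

85

Group the integers by remainder mod 84; there are 84 residue classes, each nonempty in this range.
Choosing one from each class (84 integers) avoids any shared remainder.
One more choice must repeat a class, so two differ by a multiple of 84. Hence 84 + 1 = 85.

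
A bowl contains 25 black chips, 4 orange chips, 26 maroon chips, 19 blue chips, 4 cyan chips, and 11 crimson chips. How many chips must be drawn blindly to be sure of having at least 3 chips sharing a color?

13

Treat the 6 colors as pigeonholes.
The worst case takes 2 chips of each color without reaching 3 of any: 6 × 2 = 12.
The next chip must bring some color to 3, so 12 + 1 = 13.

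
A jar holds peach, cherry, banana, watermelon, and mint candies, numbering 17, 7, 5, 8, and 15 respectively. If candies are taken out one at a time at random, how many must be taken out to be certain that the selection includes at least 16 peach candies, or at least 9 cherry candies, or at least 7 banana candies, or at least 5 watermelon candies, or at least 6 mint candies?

37

The worst case stops just short of every target: 15 peach, all 7 cherry, all 5 banana, 4 watermelon, 5 mint — 15 + 7 + 5 + 4 + 5 = 36 candies.
One more candy must push some flavor to its target, so 36 + 1 = 37.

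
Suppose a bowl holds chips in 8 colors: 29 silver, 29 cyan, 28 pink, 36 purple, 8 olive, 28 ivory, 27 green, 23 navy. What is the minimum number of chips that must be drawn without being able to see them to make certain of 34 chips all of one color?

206

Treat the 8 colors as pigeonholes.
In the worst case we take at most 33 of each color, but all 29 silver, all 29 cyan, all 28 pink, all 8 olive, all 28 ivory, all 27 green, and all 23 navy (fewer than 33), giving 29 + 29 + 28 + 33 + 8 + 28 + 27 + 23 = 205.
One more chip then forces some color to 34, so 205 + 1 = 206.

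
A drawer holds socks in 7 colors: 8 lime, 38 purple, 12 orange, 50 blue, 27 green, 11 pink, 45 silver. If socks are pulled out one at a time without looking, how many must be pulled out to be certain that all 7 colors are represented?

184

The hardest color to obtain is lime: we could draw every other sock first — 191 − 8 = 183 socks — without a single lime one.
The next draw must be lime, so 183 + 1 = 184.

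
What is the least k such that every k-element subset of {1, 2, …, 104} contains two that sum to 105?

Partition {1, …, 104} into 52 pairs: {1,104}, {2,103}, …, {52,53}.
Choosing 52 integers — say the integers 1 through 52 — takes one from each pair and avoids the property.
Choosing 53 forces two into the same pair by pigeonhole, and those sum to 105. So 53.

53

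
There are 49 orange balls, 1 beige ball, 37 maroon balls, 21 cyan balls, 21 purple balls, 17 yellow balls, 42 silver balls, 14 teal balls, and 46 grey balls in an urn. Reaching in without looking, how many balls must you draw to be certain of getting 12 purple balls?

239

To avoid purple balls as long as possible, exhaust the other 8 colors first.
The worst case draws every non-purple ball first: 49 + 1 + 37 + 21 + 17 + 42 + 14 + 46 = 227.
The next 12 draws are then forced to be purple, giving 227 + 12 = 239.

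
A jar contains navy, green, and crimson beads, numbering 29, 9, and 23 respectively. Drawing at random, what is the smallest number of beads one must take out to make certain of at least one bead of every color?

The hardest color to obtain is green: we could draw every other bead first — 61 − 9 = 52 beads — without a single green one.
The next draw must be green, so 52 + 1 = 53.

53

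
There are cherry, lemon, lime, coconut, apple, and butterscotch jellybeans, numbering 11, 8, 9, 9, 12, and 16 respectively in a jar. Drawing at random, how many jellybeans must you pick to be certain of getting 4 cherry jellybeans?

The worst case draws every non-cherry jellybean first: 8 + 9 + 9 + 12 + 16 = 54.
The next 4 draws are then forced to be cherry, giving 54 + 4 = 58.

58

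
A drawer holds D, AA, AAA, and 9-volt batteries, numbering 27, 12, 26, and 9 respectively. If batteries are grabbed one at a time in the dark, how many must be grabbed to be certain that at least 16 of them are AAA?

The worst case draws every non-AAA battery first: 27 + 12 + 9 = 48.
The next 16 draws are then forced to be AAA, giving 48 + 16 = 64.

64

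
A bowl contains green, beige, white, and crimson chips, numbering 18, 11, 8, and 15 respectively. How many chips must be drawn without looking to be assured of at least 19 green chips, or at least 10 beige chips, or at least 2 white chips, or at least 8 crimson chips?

Each of the 4 colors has its own threshold; avoid all of them simultaneously.
The worst case stops just short of every target: 18 green, 9 beige, 1 white, 7 crimson — 18 + 9 + 1 + 7 = 35 chips.
One more chip must push some color to its target, so 35 + 1 = 36.

36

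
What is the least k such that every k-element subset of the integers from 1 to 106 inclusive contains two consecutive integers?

Partition {1, …, 106} into 53 pairs: {1,2}, {3,4}, …, {105,106}.
Choosing 53 integers — say the 53 even numbers 2, 4, …, 106 — takes one from each pair and avoids the property.
Choosing 54 forces two into the same pair by pigeonhole, and those are consecutive. So 54.

54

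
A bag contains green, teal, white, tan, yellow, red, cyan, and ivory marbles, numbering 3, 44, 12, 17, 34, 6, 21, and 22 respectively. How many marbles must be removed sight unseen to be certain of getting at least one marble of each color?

The hardest color to obtain is green: we could draw every other marble first — 159 − 3 = 156 marbles — without a single green one.
The next draw must be green, so 156 + 1 = 157.

157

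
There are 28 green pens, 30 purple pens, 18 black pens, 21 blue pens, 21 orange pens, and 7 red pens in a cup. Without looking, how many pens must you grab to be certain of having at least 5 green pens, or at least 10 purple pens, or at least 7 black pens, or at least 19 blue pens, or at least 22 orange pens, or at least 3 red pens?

The worst case stops just short of every target: 4 green, 9 purple, 6 black, 18 blue, 21 orange, 2 red — 4 + 9 + 6 + 18 + 21 + 2 = 60 pens.
One more pen must push some ink color to its target, so 60 + 1 = 61.

61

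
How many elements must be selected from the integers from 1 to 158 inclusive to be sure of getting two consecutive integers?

Partition {1, …, 158} into 79 pairs: {1,2}, {3,4}, …, {157,158}.
Choosing 79 integers — say the 79 even numbers 2, 4, …, 158 — takes one from each pair and avoids the property.
Choosing 80 forces two into the same pair by pigeonhole, and those are consecutive. So 80.

80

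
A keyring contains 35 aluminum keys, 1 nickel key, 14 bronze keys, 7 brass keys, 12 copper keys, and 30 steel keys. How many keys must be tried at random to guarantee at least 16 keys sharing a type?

65

In the worst case we take at most 15 of each type, but all 1 nickel, all 14 bronze, all 7 brass, and all 12 copper (fewer than 15), giving 15 + 1 + 14 + 7 + 12 + 15 = 64.
One more key then forces some type to 16, so 64 + 1 = 65.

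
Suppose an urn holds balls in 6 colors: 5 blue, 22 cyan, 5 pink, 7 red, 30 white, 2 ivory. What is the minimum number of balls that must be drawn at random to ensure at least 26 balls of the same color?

67

In the worst case we take at most 25 of each color, but all 5 blue, all 22 cyan, all 5 pink, all 7 red, and all 2 ivory (fewer than 25), giving 5 + 22 + 5 + 7 + 25 + 2 = 66.
One more ball then forces some color to 26, so 66 + 1 = 67.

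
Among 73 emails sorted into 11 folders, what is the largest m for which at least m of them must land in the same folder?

If each of the 11 folders held at most 6, the total would be at most 11 × 6 = 66 < 73, a contradiction.
So at least one holds ⌈73/11⌉ = 7.

7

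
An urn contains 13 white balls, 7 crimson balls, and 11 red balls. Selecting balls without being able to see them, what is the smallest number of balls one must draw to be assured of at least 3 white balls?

21

The worst case draws every non-white ball first: 7 + 11 = 18.
The next 3 draws are then forced to be white, giving 18 + 3 = 21.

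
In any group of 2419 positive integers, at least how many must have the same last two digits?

25

If each of the 100 possible two-digit endings held at most 24, the total would be at most 100 × 24 = 2400 < 2419, a contradiction.
So at least one holds ⌈2419/100⌉ = 25.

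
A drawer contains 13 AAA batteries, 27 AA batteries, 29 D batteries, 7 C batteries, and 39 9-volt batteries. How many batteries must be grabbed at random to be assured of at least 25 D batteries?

The worst case draws every non-D battery first: 13 + 27 + 7 + 39 = 86.
The next 25 draws are then forced to be D, giving 86 + 25 = 111.

111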